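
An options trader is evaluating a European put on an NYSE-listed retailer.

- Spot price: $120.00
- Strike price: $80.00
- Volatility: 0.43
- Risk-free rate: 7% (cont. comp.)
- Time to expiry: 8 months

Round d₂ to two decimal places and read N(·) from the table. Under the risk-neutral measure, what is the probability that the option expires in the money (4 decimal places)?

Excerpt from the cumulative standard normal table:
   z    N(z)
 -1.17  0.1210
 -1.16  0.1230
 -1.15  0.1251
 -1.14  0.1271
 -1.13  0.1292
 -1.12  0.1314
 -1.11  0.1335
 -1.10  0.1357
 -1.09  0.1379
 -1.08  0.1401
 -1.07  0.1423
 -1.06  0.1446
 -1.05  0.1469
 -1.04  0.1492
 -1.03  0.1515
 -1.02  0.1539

0.1335

σ√T = 0.43 × 0.8165 = 0.3511
d₁ = [ln(120/80) + (0.07 + 0.43²/2)·0.6667] / 0.3511 = [0.4055 + 0.1083] / 0.3511 = 1.4633 ⇒ 1.46
d₂ = d₁ − σ√T = 1.4633 − 0.3511 = 1.1122 ⇒ 1.11
Risk-neutral Pr[S_T < K] = N(−d₂) = N(-1.11) = 0.1335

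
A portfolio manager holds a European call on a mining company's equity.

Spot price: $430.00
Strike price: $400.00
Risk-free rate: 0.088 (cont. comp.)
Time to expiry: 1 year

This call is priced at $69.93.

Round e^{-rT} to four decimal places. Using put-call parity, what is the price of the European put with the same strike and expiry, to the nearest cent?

$6.25

e^(−rT) = e^(−0.088·1) = 0.9158
Put-call parity: C − P = S − K·e^(−rT) = 430 − 400·0.9158 = 430 − 366.3200 = 63.6800
P = C − (C − P) = 69.93 − (63.6800) = 6.2500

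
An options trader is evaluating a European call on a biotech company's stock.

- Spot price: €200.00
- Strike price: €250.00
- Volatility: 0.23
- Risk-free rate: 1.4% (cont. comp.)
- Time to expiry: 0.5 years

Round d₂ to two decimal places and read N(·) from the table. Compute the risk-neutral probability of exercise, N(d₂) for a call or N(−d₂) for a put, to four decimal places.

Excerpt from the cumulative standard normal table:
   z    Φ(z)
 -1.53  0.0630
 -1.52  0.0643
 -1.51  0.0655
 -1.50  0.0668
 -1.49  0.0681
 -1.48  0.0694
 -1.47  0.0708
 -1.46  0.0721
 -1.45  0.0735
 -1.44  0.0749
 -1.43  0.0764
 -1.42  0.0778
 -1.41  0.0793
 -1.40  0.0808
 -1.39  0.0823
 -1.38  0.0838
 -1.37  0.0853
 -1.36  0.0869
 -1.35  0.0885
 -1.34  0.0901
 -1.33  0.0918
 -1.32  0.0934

σ√T = 0.23 × 0.7071 = 0.1626
d₁ = [ln(200/250) + (0.014 + ½·0.23²)·0.5] / (σ√T) = (-0.2231 + 0.0202) / 0.1626 = -1.2477 ≈ -1.25
d₂ = -1.2477 − 0.1626 = -1.4103 ≈ -1.41
Risk-neutral Pr[S_T > K] = N(d₂) = N(-1.41) = 0.0793

0.0793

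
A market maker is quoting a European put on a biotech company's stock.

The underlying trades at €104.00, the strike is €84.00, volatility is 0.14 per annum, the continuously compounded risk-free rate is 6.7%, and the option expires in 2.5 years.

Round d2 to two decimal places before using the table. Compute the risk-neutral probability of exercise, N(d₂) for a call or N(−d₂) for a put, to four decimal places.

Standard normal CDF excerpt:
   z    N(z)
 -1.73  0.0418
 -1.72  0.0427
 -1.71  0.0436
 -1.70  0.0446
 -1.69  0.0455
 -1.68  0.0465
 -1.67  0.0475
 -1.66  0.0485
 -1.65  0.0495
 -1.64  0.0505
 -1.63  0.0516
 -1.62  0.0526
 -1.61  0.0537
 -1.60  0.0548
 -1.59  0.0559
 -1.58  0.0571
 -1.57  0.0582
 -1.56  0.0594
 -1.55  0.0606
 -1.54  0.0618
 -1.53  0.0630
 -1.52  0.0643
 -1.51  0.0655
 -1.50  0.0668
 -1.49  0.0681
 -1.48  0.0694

T = 2.5;  σ√T = 0.2214
d₁ = [ln(104/84) + (0.067 + ½·0.14²)·2.5] / (σ√T) = (0.2136 + 0.1920) / 0.2214 = 1.8322 which rounds to 1.83
d₂ = 1.8322 − 0.2214 = 1.6108 which rounds to 1.61
Pr(exercise) under Q = N(−d₂) = N(-1.61) = 0.0537

0.0537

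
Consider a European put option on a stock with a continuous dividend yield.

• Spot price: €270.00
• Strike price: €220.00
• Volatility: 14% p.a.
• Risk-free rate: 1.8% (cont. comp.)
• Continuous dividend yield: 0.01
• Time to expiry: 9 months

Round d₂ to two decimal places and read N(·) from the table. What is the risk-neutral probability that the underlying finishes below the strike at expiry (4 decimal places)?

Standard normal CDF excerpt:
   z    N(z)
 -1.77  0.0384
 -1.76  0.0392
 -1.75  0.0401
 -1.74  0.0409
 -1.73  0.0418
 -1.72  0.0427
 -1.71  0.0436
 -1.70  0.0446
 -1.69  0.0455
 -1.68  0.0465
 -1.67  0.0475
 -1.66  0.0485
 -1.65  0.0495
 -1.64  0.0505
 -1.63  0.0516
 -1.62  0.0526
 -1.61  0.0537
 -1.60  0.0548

0.0465

σ√T = 0.14·√0.75 = 0.1212
d₁ = [ln(270/220) + (0.018 − 0.01 + 0.14²/2)·0.75] / 0.1212 = [0.2048 + 0.0134] / 0.1212 = 1.7992 ≈ 1.80
d₂ = d₁ − σ√T = 1.7992 − 0.1212 = 1.6780 ≈ 1.68
Pr(exercise) under Q = N(−d₂) = N(-1.68) = 0.0465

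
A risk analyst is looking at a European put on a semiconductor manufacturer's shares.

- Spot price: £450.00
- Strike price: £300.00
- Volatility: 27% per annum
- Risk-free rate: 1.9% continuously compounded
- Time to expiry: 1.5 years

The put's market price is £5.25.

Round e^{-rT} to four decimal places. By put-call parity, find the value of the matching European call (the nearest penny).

exp(−rT) = exp(−0.019·1.5) = 0.9719
Put-call parity: C − P = S − K·e^(−rT) = 450 − 300·0.9719 = 450 − 291.5700 = 158.4300
C = P + (C − P) = 5.25 + (158.4300) = 163.6800

£163.68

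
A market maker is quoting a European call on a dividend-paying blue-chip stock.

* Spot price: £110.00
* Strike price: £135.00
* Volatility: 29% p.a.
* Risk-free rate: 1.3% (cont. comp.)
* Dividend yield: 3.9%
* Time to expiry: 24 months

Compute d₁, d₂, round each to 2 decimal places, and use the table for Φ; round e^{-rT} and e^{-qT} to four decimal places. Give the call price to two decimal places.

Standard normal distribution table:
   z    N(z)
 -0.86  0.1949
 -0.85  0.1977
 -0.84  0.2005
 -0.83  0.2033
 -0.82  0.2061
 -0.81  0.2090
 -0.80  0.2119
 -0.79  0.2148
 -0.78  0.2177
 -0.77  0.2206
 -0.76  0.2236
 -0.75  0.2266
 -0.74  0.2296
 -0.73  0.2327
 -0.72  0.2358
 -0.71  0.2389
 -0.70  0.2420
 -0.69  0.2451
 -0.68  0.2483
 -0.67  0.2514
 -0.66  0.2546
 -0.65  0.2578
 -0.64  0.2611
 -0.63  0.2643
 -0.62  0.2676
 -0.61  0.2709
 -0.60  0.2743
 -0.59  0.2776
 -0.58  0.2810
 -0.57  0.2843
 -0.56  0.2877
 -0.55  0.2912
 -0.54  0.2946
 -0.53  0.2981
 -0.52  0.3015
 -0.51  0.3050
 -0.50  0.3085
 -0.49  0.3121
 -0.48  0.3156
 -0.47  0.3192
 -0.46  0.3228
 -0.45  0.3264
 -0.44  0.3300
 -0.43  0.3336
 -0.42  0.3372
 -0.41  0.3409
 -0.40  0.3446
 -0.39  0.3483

£7.57

T = 2;  σ√T = 0.4101
d₁ = [ln(110/135) + (0.013 − 0.039 + ½·0.29²)·2] / (σ√T) = (-0.2048 + 0.0321) / 0.4101 = -0.4211 ≈ -0.42
d₂ = -0.4211 − 0.4101 = -0.8312 ≈ -0.83
e^(−qT) = e^(−0.039·2) = 0.9250;  e^(−rT) = e^(−0.013·2) = 0.9743
C = 110·0.9250·N(-0.42) − 135·0.9743·N(-0.83) = 110·0.9250·0.3372 − 135·0.9743·0.2033 = 34.3101 − 26.7402 = 7.5699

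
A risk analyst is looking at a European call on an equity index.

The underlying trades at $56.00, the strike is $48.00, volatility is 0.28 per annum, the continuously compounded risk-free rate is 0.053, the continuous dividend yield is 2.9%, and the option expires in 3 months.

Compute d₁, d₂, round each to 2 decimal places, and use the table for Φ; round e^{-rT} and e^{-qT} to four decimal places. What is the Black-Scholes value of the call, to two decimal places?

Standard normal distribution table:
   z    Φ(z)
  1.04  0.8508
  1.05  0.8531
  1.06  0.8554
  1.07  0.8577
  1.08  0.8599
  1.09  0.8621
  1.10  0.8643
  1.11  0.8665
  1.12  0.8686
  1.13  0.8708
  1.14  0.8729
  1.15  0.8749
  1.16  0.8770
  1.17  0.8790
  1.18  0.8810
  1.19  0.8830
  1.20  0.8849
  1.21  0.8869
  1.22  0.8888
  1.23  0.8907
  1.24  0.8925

T = 0.25;  σ√T = 0.1400
ln(S/K) + (r − q + σ²/2)T = ln(56/48) + (0.053 − 0.029 + 0.28²/2)·0.25 = 0.1542 + 0.0158 = 0.1700
d₁ = 0.1700 / 0.1400 = 1.2139 → 1.21
d₂ = d₁ − σ√T = 1.2139 − 0.1400 = 1.0739 → 1.07
e^(−qT) = e^(−0.029·0.25) = 0.9928;  e^(−rT) = e^(−0.053·0.25) = 0.9868
C = 56·0.9928·N(1.21) − 48·0.9868·N(1.07) = 56·0.9928·0.8869 − 48·0.9868·0.8577 = 49.3088 − 40.6262 = 8.6826

$8.68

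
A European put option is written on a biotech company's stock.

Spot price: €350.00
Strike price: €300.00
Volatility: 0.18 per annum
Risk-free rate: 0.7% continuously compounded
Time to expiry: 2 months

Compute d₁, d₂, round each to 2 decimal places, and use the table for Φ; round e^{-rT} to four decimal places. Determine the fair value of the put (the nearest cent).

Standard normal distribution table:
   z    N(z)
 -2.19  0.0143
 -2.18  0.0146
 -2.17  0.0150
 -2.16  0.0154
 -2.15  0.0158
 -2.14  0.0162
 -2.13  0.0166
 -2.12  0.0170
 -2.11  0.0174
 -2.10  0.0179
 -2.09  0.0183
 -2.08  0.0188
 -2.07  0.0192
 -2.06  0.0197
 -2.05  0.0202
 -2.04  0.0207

σ√T = 0.18·√0.1667 = 0.0735
d₁ = [ln(350/300) + (0.007 + ½·0.18²)·0.1667] / (σ√T) = (0.1542 + 0.0039) / 0.0735 = 2.1503 → 2.15
d₂ = 2.1503 − 0.0735 = 2.0769 → 2.08
exp(−rT) = exp(−0.007·0.1667) = 0.9988
N(−d₂) = N(-2.08) = 0.0188;  N(−d₁) = N(-2.15) = 0.0158
P = 300·0.9988·0.0188 − 350·0.0158 = 5.6332 − 5.5300 = 0.1032

€0.10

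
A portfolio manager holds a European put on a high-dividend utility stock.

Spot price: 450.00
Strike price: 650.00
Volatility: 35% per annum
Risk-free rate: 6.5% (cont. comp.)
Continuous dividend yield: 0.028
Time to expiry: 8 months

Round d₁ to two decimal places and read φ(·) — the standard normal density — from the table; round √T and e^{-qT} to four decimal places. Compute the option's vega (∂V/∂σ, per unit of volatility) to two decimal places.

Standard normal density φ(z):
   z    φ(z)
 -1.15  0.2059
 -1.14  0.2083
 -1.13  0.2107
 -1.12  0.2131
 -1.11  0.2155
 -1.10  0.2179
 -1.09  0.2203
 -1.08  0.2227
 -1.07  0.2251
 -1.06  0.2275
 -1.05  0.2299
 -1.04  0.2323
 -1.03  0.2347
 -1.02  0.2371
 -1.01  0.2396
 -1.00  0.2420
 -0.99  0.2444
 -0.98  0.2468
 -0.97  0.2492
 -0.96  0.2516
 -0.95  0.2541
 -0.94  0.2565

σ√T = 0.35·√0.6667 = 0.2858
ln(S/K) + (r − q + σ²/2)T = ln(450/650) + (0.065 − 0.028 + 0.35²/2)·0.6667 = -0.3677 + 0.0655 = -0.3022
d₁ = -0.3022 / 0.2858 = -1.0576 which rounds to -1.06
√T = √0.6667 = 0.8165
φ(d₁) = φ(-1.06) = 0.2275
e^(−qT) = e^(−0.028·0.6667) = 0.9815
vega = S·e^(−qT)·φ(d₁)·√T = 450·0.9815·0.2275·0.8165 = 82.0428

82.04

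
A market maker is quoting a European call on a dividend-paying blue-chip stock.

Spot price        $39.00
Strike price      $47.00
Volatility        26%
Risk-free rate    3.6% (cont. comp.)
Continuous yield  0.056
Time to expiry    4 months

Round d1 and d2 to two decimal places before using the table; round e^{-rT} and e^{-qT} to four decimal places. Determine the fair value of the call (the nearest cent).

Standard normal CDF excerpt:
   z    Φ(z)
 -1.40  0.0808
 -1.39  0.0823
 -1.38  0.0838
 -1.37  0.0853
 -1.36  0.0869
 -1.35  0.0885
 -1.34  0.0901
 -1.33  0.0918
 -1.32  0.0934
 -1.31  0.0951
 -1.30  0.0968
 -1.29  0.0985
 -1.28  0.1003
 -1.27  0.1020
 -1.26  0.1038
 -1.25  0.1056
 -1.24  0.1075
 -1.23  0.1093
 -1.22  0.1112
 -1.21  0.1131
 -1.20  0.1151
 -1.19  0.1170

σ√T = 0.26·√0.3333 = 0.1501
d₁ = [ln(39/47) + (0.036 − 0.056 + 0.26²/2)·0.3333] / 0.1501 = [-0.1866 + 0.0046] / 0.1501 = -1.2123 ≈ -1.21
d₂ = d₁ − σ√T = -1.2123 − 0.1501 = -1.3625 ≈ -1.36
exp(−qT) = exp(−0.056·0.3333) = 0.9815;  exp(−rT) = exp(−0.036·0.3333) = 0.9881
N(d₁) = N(-1.21) = 0.1131;  N(d₂) = N(-1.36) = 0.0869
C = 39·0.9815·0.1131 − 47·0.9881·0.0869 = 4.3293 − 4.0357 = 0.2936

$0.29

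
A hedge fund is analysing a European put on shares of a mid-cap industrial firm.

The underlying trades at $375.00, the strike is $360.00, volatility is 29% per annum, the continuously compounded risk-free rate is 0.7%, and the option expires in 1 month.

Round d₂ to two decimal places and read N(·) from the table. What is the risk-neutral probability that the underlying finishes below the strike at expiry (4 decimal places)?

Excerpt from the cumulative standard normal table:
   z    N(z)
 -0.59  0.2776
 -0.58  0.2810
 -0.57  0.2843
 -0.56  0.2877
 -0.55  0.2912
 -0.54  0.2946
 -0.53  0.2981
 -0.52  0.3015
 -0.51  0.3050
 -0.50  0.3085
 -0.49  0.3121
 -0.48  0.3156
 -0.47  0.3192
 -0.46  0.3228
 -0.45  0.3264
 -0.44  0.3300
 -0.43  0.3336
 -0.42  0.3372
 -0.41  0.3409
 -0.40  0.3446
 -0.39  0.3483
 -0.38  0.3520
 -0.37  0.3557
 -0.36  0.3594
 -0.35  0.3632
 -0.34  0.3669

0.3264

σ√T = 0.29·√0.08333 = 0.0837
d₁ = [ln(375/360) + (0.007 + 0.29²/2)·0.08333] / 0.0837 = [0.0408 + 0.0041] / 0.0837 = 0.5365 which rounds to 0.54
d₂ = d₁ − σ√T = 0.5365 − 0.0837 = 0.4527 which rounds to 0.45
Risk-neutral Pr[S_T < K] = N(−d₂) = N(-0.45) = 0.3264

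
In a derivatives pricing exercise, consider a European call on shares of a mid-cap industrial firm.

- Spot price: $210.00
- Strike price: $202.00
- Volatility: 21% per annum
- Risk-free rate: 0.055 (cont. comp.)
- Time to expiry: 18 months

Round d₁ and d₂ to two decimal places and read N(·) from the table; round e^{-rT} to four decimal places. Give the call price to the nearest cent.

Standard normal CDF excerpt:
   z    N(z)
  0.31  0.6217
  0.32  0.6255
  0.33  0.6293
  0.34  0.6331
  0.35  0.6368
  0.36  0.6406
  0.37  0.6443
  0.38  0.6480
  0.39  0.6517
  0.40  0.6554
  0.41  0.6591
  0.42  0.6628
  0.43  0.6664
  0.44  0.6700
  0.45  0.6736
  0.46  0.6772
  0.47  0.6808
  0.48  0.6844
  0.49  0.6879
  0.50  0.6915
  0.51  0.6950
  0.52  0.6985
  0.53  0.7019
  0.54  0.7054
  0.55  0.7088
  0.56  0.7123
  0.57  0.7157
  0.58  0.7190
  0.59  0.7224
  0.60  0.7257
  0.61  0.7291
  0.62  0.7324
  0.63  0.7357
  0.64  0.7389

σ√T = 0.21·√1.5 = 0.2572
ln(S/K) + (r + σ²/2)T = ln(210/202) + (0.055 + 0.21²/2)·1.5 = 0.0388 + 0.1156 = 0.1544
d₁ = 0.1544 / 0.2572 = 0.6004 → 0.60
d₂ = d₁ − σ√T = 0.6004 − 0.2572 = 0.3432 → 0.34
e^(−rT) = e^(−0.055·1.5) = 0.9208
C = 210·N(0.60) − 202·0.9208·N(0.34) = 210·0.7257 − 202·0.9208·0.6331 = 152.3970 − 117.7576 = 34.6394

$34.64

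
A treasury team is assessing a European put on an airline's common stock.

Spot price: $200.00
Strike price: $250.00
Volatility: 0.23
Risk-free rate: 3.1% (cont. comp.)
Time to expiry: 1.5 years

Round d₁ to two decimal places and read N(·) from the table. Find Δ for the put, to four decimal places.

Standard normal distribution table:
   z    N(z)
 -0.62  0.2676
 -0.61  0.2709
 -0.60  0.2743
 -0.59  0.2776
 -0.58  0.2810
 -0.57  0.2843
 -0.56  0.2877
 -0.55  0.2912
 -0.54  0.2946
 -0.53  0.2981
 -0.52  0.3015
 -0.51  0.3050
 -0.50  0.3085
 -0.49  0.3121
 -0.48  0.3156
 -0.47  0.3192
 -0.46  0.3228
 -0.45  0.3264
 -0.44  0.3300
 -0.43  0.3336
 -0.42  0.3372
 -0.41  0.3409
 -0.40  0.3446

-0.6879

T = 1.5;  σ√T = 0.2817
d₁ = [ln(200/250) + (0.031 + 0.23²/2)·1.5] / 0.2817 = [-0.2231 + 0.0862] / 0.2817 = -0.4862 ≈ -0.49
N(d₁) = N(-0.49) = 0.3121
Δ_put = N(d₁) − 1 = 0.3121 − 1 = -0.6879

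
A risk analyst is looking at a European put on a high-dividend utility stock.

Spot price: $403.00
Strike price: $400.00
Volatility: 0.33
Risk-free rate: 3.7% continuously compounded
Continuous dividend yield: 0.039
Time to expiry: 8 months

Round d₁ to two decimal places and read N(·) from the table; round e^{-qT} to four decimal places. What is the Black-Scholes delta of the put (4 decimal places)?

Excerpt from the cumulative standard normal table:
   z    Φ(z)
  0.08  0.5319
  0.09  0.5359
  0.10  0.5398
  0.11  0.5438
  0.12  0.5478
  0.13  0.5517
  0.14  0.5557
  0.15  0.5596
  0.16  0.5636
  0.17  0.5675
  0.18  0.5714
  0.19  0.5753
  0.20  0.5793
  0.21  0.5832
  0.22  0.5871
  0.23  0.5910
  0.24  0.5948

σ√T = 0.33·√0.6667 = 0.2694
ln(S/K) + (r − q + σ²/2)T = ln(403/400) + (0.037 − 0.039 + 0.33²/2)·0.6667 = 0.0075 + 0.0350 = 0.0424
d₁ = 0.0424 / 0.2694 = 0.1575 → 0.16
N(d₁) = N(0.16) = 0.5636
Δ_put = exp(−qT)·(N(d₁) − 1) = 0.9743·(0.5636 − 1) = -0.4252

-0.4252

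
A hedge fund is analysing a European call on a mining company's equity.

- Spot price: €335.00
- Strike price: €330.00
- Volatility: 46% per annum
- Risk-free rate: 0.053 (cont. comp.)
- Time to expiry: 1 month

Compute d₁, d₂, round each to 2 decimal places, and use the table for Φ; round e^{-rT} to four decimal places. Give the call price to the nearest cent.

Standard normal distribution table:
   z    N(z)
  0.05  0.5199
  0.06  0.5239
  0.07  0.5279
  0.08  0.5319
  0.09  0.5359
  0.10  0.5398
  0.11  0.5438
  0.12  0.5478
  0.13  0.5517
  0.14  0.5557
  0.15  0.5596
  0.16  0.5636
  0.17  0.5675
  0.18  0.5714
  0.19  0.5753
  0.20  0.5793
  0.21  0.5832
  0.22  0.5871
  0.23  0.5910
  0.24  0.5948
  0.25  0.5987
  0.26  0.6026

€20.62

σ√T = 0.46·√0.08333 = 0.1328
d₁ = [ln(335/330) + (0.053 + 0.46²/2)·0.08333] / 0.1328 = [0.0150 + 0.0132] / 0.1328 = 0.2129 which rounds to 0.21
d₂ = d₁ − σ√T = 0.2129 − 0.1328 = 0.0801 which rounds to 0.08
e^(−rT) = e^(−0.053·0.08333) = 0.9956
C = 335·N(0.21) − 330·0.9956·N(0.08) = 335·0.5832 − 330·0.9956·0.5319 = 195.3720 − 174.7547 = 20.6173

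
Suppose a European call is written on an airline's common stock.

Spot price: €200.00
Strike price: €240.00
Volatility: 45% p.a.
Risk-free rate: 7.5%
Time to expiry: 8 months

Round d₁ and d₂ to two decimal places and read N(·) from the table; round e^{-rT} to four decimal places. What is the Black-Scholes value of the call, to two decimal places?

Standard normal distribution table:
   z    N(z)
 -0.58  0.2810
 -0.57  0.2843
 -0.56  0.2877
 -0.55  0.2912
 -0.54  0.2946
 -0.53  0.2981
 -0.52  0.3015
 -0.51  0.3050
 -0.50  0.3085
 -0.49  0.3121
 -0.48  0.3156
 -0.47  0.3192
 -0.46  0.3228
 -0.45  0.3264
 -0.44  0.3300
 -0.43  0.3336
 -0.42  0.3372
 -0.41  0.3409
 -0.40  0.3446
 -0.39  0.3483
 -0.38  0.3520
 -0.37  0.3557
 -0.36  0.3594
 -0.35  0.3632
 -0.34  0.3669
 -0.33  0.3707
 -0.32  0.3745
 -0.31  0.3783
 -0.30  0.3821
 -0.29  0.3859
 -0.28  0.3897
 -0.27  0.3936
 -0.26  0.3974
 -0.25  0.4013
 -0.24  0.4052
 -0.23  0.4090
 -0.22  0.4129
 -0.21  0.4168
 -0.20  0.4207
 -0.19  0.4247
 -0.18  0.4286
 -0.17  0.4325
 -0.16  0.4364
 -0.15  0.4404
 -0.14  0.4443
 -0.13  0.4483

σ√T = 0.45·√0.6667 = 0.3674
d₁ = [ln(200/240) + (0.075 + ½·0.45²)·0.6667] / (σ√T) = (-0.1823 + 0.1175) / 0.3674 = -0.1764 which rounds to -0.18
d₂ = -0.1764 − 0.3674 = -0.5438 which rounds to -0.54
e^(−rT) = e^(−0.075·0.6667) = 0.9512
C = 200·N(-0.18) − 240·0.9512·N(-0.54) = 200·0.4286 − 240·0.9512·0.2946 = 85.7200 − 67.2536 = 18.4664

€18.47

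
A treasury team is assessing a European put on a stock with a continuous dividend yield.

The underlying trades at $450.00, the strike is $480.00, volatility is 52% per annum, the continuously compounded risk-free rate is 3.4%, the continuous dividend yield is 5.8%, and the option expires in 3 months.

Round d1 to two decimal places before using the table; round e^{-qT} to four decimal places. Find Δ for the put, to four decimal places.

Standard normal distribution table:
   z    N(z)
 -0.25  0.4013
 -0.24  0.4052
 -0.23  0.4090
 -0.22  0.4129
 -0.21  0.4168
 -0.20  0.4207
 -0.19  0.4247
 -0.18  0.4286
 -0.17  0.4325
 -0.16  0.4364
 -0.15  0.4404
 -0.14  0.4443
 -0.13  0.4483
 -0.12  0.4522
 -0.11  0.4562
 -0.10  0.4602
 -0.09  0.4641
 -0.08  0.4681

T = 0.25;  σ√T = 0.2600
d₁ = [ln(450/480) + (0.034 − 0.058 + 0.52²/2)·0.25] / 0.2600 = [-0.0645 + 0.0278] / 0.2600 = -0.1413 ⇒ -0.14
N(d₁) = N(-0.14) = 0.4443
Δ_put = e^(−qT)·(N(d₁) − 1) = 0.9856·(0.4443 − 1) = -0.5477

-0.5477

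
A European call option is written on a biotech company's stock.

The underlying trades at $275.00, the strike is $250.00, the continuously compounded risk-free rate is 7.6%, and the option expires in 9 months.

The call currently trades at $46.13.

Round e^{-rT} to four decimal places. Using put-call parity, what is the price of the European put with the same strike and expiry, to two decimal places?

e^(−rT) = e^(−0.076·0.75) = 0.9446
Put-call parity: C − P = S − K·e^(−rT) = 275 − 250·0.9446 = 275 − 236.1500 = 38.8500
P = C − (C − P) = 46.13 − (38.8500) = 7.2800

$7.28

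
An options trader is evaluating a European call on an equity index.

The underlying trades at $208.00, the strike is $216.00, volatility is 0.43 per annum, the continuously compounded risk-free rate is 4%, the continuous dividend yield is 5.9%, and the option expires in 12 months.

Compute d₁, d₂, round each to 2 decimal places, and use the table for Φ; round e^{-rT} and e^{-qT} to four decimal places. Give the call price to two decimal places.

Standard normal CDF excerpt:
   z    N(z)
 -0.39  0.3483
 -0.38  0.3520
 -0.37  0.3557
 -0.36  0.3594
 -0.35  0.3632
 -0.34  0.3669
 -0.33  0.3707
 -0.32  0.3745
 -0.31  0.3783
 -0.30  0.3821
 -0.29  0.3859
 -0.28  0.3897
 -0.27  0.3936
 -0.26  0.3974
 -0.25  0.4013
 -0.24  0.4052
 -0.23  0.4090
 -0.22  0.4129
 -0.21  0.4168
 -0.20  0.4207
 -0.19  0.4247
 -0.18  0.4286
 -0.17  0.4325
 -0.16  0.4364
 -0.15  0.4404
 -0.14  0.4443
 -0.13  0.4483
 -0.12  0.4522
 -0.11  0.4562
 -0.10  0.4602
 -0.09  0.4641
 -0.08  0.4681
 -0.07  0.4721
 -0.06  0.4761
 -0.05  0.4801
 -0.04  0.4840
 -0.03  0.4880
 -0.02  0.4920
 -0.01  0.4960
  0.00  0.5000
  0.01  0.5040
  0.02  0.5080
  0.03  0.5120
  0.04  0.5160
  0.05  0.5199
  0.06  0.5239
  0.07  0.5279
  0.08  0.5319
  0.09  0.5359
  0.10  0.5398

$28.92

σ√T = 0.43·√1 = 0.4300
d₁ = [ln(208/216) + (0.04 − 0.059 + 0.43²/2)·1] / 0.4300 = [-0.0377 + 0.0734] / 0.4300 = 0.0830 ⇒ 0.08
d₂ = d₁ − σ√T = 0.0830 − 0.4300 = -0.3470 ⇒ -0.35
exp(−qT) = exp(−0.059·1) = 0.9427;  exp(−rT) = exp(−0.04·1) = 0.9608
N(d₁) = N(0.08) = 0.5319;  N(d₂) = N(-0.35) = 0.3632
C = 208·0.9427·0.5319 − 216·0.9608·0.3632 = 104.2958 − 75.3759 = 28.9199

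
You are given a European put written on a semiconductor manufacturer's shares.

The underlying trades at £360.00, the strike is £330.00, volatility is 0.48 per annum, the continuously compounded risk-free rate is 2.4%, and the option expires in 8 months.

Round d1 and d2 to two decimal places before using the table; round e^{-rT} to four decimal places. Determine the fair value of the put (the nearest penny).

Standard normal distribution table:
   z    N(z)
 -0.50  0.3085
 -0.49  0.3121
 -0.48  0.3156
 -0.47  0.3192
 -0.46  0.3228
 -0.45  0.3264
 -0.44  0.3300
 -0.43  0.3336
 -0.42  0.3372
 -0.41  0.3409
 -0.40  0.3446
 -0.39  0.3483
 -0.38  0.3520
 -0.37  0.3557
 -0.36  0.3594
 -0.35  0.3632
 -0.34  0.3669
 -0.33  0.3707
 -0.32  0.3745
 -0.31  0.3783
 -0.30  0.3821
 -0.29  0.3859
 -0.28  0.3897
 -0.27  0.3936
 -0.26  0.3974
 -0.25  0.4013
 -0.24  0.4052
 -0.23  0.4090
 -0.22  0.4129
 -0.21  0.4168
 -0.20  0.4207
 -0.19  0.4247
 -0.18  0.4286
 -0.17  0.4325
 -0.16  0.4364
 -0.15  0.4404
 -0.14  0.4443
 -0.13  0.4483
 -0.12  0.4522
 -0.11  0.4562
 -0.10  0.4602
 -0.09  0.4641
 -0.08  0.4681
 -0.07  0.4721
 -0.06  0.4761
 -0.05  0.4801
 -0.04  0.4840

T = 0.6667;  σ√T = 0.3919
ln(S/K) + (r + σ²/2)T = ln(360/330) + (0.024 + 0.48²/2)·0.6667 = 0.0870 + 0.0928 = 0.1798
d₁ = 0.1798 / 0.3919 = 0.4588 → 0.46
d₂ = d₁ − σ√T = 0.4588 − 0.3919 = 0.0669 → 0.07
e^(−rT) = e^(−0.024·0.6667) = 0.9841
N(−d₂) = N(-0.07) = 0.4721;  N(−d₁) = N(-0.46) = 0.3228
P = 330·0.9841·0.4721 − 360·0.3228 = 153.3159 − 116.2080 = 37.1079

£37.11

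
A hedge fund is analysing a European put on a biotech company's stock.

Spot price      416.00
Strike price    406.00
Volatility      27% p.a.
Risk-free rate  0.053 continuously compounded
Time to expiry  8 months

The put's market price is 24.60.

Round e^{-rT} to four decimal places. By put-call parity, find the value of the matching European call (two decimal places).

exp(−rT) = exp(−0.053·0.6667) = 0.9653
Put-call parity: C − P = S − K·e^(−rT) = 416 − 406·0.9653 = 416 − 391.9118 = 24.0882
C = P + (C − P) = 24.60 + (24.0882) = 48.6882

48.69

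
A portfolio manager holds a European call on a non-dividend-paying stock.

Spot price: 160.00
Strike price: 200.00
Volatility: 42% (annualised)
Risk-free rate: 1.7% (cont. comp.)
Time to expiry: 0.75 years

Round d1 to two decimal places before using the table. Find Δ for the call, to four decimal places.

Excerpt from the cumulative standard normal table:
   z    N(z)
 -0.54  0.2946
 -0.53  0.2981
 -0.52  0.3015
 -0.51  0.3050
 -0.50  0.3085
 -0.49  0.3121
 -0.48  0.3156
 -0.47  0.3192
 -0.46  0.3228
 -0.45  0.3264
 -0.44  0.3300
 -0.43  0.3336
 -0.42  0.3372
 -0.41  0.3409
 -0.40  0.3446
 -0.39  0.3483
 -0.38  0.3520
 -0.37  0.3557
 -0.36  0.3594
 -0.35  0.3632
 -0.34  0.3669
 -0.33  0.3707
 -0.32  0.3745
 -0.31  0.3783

0.3446

σ√T = 0.42·√0.75 = 0.3637
d₁ = [ln(160/200) + (0.017 + ½·0.42²)·0.75] / (σ√T) = (-0.2231 + 0.0789) / 0.3637 = -0.3966 ≈ -0.40
N(d₁) = N(-0.40) = 0.3446
Δ_call = N(d₁) = 0.3446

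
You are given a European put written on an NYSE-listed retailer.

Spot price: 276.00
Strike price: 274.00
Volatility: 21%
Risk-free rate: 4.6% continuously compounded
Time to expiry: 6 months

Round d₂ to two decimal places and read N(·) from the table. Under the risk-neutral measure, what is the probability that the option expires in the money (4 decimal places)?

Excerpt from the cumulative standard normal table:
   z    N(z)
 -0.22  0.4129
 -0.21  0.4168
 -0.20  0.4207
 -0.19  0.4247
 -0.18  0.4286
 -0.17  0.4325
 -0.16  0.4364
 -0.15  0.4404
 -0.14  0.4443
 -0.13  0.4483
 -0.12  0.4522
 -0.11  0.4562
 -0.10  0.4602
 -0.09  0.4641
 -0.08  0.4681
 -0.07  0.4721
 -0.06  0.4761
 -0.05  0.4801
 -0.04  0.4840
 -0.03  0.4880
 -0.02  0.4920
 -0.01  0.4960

0.4483

T = 0.5;  σ√T = 0.1485
d₁ = [ln(276/274) + (0.046 + ½·0.21²)·0.5] / (σ√T) = (0.0073 + 0.0340) / 0.1485 = 0.2781 which rounds to 0.28
d₂ = 0.2781 − 0.1485 = 0.1296 which rounds to 0.13
Risk-neutral Pr[S_T < K] = N(−d₂) = N(-0.13) = 0.4483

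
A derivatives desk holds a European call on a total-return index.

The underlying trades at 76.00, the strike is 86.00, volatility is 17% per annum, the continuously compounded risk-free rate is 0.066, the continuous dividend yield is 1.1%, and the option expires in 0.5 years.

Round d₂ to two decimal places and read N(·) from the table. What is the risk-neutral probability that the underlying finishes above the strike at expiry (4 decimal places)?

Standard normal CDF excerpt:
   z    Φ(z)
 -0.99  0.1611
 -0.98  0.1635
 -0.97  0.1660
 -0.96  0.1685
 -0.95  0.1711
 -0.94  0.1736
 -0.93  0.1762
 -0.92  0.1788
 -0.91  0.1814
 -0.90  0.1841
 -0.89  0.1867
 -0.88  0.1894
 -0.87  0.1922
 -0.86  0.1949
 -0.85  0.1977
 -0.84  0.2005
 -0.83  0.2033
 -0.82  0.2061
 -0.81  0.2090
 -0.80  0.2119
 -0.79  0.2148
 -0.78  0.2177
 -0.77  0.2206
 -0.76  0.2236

T = 0.5;  σ√T = 0.1202
d₁ = [ln(76/86) + (0.066 − 0.011 + ½·0.17²)·0.5] / (σ√T) = (-0.1236 + 0.0347) / 0.1202 = -0.7395 ≈ -0.74
d₂ = -0.7395 − 0.1202 = -0.8597 ≈ -0.86
Risk-neutral Pr[S_T > K] = N(d₂) = N(-0.86) = 0.1949

0.1949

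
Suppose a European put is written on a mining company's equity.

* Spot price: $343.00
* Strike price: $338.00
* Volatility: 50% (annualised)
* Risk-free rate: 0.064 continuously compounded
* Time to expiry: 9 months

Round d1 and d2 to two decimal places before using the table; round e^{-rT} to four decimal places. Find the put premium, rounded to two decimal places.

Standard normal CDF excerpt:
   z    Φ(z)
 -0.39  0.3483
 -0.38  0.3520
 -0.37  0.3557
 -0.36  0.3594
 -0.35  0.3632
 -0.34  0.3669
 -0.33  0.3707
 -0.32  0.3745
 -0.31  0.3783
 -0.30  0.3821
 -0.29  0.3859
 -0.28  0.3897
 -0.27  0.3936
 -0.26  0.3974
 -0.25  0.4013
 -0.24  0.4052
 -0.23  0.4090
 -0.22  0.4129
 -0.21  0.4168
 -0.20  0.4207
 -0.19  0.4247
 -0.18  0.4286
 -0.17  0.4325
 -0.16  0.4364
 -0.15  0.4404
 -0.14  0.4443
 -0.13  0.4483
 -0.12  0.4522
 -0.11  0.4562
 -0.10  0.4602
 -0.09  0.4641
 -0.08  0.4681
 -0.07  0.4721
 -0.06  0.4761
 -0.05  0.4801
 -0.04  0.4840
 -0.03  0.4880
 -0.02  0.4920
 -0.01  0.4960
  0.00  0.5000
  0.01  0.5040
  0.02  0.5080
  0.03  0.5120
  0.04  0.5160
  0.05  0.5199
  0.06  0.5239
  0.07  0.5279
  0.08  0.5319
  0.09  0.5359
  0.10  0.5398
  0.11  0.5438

$46.79

σ√T = 0.5·√0.75 = 0.4330
d₁ = [ln(343/338) + (0.064 + ½·0.5²)·0.75] / (σ√T) = (0.0147 + 0.1417) / 0.4330 = 0.3613 which rounds to 0.36
d₂ = 0.3613 − 0.4330 = -0.0717 which rounds to -0.07
exp(−rT) = exp(−0.064·0.75) = 0.9531
N(−d₂) = N(0.07) = 0.5279;  N(−d₁) = N(-0.36) = 0.3594
P = 338·0.9531·0.5279 − 343·0.3594 = 170.0618 − 123.2742 = 46.7876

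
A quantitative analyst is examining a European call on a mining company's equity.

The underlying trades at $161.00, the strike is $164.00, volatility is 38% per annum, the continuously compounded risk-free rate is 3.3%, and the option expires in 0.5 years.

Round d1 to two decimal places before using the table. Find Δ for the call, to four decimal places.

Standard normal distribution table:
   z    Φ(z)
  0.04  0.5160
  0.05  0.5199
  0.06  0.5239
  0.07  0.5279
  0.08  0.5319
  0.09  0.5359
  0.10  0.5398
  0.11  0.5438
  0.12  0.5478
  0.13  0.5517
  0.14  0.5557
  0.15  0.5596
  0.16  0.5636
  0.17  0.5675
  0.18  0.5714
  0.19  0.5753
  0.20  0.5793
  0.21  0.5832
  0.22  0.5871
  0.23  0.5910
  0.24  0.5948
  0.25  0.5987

0.5517

σ√T = 0.38 × 0.7071 = 0.2687
d₁ = [ln(161/164) + (0.033 + 0.38²/2)·0.5] / 0.2687 = [-0.0185 + 0.0526] / 0.2687 = 0.1270 ⇒ 0.13
N(d₁) = N(0.13) = 0.5517
Δ_call = N(d₁) = 0.5517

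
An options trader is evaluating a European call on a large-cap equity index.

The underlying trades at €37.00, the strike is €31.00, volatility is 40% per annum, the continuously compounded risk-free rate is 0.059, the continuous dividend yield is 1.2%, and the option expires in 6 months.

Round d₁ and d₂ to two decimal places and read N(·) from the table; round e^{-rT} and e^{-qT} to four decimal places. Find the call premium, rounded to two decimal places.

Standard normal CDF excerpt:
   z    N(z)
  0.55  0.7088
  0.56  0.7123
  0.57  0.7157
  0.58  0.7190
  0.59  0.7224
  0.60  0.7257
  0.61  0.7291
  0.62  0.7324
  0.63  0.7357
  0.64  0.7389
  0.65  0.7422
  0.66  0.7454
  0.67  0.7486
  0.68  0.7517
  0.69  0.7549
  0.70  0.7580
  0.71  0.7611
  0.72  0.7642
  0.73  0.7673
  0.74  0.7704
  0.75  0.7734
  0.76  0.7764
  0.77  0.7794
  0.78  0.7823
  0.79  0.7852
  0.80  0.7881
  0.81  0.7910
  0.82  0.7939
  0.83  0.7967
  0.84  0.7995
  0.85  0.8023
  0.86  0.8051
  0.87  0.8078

€7.97

T = 0.5;  σ√T = 0.2828
d₁ = [ln(37/31) + (0.059 − 0.012 + 0.4²/2)·0.5] / 0.2828 = [0.1769 + 0.0635] / 0.2828 = 0.8501 ⇒ 0.85
d₂ = d₁ − σ√T = 0.8501 − 0.2828 = 0.5672 ⇒ 0.57
exp(−qT) = exp(−0.012·0.5) = 0.9940;  exp(−rT) = exp(−0.059·0.5) = 0.9709
C = 37·0.9940·N(0.85) − 31·0.9709·N(0.57) = 37·0.9940·0.8023 − 31·0.9709·0.7157 = 29.5070 − 21.5411 = 7.9659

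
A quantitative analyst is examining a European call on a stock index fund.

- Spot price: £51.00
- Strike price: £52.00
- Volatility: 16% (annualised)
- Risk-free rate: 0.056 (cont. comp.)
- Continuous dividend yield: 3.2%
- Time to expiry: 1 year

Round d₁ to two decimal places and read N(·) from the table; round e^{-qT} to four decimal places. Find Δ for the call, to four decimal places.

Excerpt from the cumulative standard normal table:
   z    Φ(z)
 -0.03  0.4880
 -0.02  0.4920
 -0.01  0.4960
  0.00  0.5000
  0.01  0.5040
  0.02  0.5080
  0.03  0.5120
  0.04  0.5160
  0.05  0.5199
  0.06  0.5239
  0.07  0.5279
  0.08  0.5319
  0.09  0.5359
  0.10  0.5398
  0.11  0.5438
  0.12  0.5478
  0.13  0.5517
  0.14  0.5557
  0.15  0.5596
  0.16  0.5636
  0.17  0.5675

T = 1;  σ√T = 0.1600
ln(S/K) + (r − q + σ²/2)T = ln(51/52) + (0.056 − 0.032 + 0.16²/2)·1 = -0.0194 + 0.0368 = 0.0174
d₁ = 0.0174 / 0.1600 = 0.1086 ⇒ 0.11
N(d₁) = N(0.11) = 0.5438
Δ_call = e^(−qT)·N(d₁) = 0.9685·0.5438 = 0.5267

0.5267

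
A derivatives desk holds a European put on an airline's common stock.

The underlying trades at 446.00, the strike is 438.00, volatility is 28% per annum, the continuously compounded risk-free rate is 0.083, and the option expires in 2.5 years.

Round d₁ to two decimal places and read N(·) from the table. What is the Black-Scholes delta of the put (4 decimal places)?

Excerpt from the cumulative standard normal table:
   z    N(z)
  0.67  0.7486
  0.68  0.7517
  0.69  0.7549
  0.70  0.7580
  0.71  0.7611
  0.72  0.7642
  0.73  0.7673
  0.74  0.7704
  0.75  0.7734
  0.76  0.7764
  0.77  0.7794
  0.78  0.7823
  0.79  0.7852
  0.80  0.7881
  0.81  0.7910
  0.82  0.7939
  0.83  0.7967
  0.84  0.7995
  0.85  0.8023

-0.2327

σ√T = 0.28 × 1.5811 = 0.4427
d₁ = [ln(446/438) + (0.083 + 0.28²/2)·2.5] / 0.4427 = [0.0181 + 0.3055] / 0.4427 = 0.7309 which rounds to 0.73
N(d₁) = N(0.73) = 0.7673
Δ_put = N(d₁) − 1 = 0.7673 − 1 = -0.2327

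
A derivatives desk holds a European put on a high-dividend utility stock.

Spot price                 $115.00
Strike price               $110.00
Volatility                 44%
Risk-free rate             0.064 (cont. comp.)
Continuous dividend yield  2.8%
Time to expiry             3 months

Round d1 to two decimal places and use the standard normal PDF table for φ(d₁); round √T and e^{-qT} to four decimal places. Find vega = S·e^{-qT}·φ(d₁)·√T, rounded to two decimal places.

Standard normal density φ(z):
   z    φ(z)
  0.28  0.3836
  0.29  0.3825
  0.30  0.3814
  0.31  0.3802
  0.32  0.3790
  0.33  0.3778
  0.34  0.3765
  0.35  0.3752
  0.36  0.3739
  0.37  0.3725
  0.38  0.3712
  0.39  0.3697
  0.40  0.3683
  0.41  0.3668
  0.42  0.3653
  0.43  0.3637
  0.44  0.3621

σ√T = 0.44·√0.25 = 0.2200
d₁ = [ln(115/110) + (0.064 − 0.028 + 0.44²/2)·0.25] / 0.2200 = [0.0445 + 0.0332] / 0.2200 = 0.3530 ⇒ 0.35
√T = √0.25 = 0.5000
φ(d₁) = φ(0.35) = 0.3752
exp(−qT) = exp(−0.028·0.25) = 0.9930
vega = S·exp(−qT)·φ(d₁)·√T = 115·0.9930·0.3752·0.5000 = 21.4230

21.42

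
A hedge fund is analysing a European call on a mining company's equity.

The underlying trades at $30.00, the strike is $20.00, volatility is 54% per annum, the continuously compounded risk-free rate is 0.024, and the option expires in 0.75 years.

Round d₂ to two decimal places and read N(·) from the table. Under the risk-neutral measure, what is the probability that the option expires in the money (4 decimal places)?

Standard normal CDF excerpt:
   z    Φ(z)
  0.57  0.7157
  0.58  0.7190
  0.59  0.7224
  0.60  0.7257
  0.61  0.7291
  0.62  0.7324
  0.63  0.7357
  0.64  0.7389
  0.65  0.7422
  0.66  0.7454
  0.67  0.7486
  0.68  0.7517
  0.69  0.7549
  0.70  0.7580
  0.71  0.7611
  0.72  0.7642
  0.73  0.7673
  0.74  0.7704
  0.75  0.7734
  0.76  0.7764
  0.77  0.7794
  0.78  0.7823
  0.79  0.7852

0.7486

T = 0.75;  σ√T = 0.4677
ln(S/K) + (r + σ²/2)T = ln(30/20) + (0.024 + 0.54²/2)·0.75 = 0.4055 + 0.1274 = 0.5328
d₁ = 0.5328 / 0.4677 = 1.1393 which rounds to 1.14
d₂ = d₁ − σ√T = 1.1393 − 0.4677 = 0.6717 which rounds to 0.67
Pr(exercise) under Q = N(d₂) = 0.7486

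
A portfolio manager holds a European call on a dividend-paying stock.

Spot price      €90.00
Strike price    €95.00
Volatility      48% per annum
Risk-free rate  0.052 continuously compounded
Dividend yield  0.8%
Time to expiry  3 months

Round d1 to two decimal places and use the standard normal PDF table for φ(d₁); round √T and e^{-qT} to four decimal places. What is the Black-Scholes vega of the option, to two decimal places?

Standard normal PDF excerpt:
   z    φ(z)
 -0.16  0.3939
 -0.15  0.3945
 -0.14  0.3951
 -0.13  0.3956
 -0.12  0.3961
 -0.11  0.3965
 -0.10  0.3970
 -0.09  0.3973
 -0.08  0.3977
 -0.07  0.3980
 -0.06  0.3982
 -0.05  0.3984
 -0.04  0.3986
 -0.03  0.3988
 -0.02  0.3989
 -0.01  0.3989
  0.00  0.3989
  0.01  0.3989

σ√T = 0.48 × 0.5000 = 0.2400
ln(S/K) + (r − q + σ²/2)T = ln(90/95) + (0.052 − 0.008 + 0.48²/2)·0.25 = -0.0541 + 0.0398 = -0.0143
d₁ = -0.0143 / 0.2400 = -0.0594 which rounds to -0.06
√T = √0.25 = 0.5000
φ(d₁) = φ(-0.06) = 0.3982
e^(−qT) = e^(−0.008·0.25) = 0.9980
vega = S·e^(−qT)·φ(d₁)·√T = 90·0.9980·0.3982·0.5000 = 17.8832

17.88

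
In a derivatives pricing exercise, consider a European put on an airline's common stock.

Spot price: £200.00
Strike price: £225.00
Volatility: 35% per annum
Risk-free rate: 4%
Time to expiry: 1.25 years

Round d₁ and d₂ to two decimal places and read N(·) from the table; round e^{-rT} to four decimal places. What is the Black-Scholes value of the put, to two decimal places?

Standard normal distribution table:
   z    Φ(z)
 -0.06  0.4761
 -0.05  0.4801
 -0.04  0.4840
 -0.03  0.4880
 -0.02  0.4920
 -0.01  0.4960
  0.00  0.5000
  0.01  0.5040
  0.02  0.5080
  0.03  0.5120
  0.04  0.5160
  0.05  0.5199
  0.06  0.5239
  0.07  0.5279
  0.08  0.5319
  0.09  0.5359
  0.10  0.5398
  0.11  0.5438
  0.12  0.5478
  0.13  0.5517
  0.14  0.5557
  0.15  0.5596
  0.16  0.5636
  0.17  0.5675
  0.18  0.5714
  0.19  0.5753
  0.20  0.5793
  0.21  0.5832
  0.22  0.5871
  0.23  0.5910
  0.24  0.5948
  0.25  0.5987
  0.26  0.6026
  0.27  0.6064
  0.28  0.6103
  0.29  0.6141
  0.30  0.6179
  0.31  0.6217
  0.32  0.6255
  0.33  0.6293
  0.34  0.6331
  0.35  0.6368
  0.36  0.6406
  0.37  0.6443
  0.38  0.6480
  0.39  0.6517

σ√T = 0.35 × 1.1180 = 0.3913
ln(S/K) + (r + σ²/2)T = ln(200/225) + (0.04 + 0.35²/2)·1.25 = -0.1178 + 0.1266 = 0.0088
d₁ = 0.0088 / 0.3913 = 0.0224 ⇒ 0.02
d₂ = d₁ − σ√T = 0.0224 − 0.3913 = -0.3689 ⇒ -0.37
e^(−rT) = e^(−0.04·1.25) = 0.9512
N(−d₂) = N(0.37) = 0.6443;  N(−d₁) = N(-0.02) = 0.4920
P = 225·0.9512·0.6443 − 200·0.4920 = 137.8931 − 98.4000 = 39.4931

£39.49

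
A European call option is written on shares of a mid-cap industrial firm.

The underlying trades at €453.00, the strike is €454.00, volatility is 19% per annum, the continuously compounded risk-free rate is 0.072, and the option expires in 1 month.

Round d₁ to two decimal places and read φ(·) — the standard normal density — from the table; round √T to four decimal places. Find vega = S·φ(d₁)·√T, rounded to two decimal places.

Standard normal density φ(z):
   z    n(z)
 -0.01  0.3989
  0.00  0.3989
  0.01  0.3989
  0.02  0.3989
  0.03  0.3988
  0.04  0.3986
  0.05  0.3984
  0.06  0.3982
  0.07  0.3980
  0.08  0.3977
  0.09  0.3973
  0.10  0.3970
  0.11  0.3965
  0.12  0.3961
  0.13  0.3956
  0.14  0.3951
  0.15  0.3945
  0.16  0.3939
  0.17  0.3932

51.92

T = 0.08333;  σ√T = 0.0548
ln(S/K) + (r + σ²/2)T = ln(453/454) + (0.072 + 0.19²/2)·0.08333 = -0.0022 + 0.0075 = 0.0053
d₁ = 0.0053 / 0.0548 = 0.0966 ⇒ 0.10
√T = √0.08333 = 0.2887
φ(d₁) = φ(0.10) = 0.3970
vega = S·φ(d₁)·√T = 453·0.3970·0.2887 = 51.9201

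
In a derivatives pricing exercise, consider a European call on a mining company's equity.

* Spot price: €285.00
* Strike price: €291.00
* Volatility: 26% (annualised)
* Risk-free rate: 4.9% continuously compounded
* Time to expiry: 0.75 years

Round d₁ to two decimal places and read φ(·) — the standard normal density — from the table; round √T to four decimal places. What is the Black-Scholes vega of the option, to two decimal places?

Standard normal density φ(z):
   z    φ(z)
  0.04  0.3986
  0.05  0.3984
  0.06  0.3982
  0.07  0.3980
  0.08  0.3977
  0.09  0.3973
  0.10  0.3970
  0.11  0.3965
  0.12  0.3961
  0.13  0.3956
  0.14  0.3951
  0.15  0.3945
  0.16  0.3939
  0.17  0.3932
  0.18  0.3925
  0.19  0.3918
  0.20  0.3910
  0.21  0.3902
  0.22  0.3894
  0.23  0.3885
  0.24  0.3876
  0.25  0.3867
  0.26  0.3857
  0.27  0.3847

σ√T = 0.26 × 0.8660 = 0.2252
d₁ = [ln(285/291) + (0.049 + 0.26²/2)·0.75] / 0.2252 = [-0.0208 + 0.0621] / 0.2252 = 0.1833 ≈ 0.18
√T = √0.75 = 0.8660
φ(d₁) = φ(0.18) = 0.3925
vega = S·φ(d₁)·√T = 285·0.3925·0.8660 = 96.8729

96.87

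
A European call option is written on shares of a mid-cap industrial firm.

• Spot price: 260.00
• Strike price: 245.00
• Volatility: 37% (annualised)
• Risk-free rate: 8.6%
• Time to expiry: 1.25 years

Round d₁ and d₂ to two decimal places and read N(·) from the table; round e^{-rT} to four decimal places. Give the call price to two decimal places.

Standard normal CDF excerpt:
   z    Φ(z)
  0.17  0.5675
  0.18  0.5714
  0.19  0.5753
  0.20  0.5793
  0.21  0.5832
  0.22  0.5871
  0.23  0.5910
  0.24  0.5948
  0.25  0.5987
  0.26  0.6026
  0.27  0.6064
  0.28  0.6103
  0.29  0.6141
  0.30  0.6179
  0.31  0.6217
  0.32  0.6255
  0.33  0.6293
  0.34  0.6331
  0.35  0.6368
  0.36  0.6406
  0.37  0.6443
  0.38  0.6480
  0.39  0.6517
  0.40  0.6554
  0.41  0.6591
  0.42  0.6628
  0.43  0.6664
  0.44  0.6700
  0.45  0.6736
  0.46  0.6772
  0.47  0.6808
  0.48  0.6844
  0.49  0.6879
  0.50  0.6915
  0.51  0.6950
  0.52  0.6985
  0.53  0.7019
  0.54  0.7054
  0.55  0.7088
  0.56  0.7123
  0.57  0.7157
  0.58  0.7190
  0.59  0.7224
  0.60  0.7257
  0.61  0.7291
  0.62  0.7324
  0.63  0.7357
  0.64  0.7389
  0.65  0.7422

62.10

σ√T = 0.37·√1.25 = 0.4137
d₁ = [ln(260/245) + (0.086 + 0.37²/2)·1.25] / 0.4137 = [0.0594 + 0.1931] / 0.4137 = 0.6104 which rounds to 0.61
d₂ = d₁ − σ√T = 0.6104 − 0.4137 = 0.1967 which rounds to 0.20
exp(−rT) = exp(−0.086·1.25) = 0.8981
C = 260·N(0.61) − 245·0.8981·N(0.20) = 260·0.7291 − 245·0.8981·0.5793 = 189.5660 − 127.4660 = 62.1000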